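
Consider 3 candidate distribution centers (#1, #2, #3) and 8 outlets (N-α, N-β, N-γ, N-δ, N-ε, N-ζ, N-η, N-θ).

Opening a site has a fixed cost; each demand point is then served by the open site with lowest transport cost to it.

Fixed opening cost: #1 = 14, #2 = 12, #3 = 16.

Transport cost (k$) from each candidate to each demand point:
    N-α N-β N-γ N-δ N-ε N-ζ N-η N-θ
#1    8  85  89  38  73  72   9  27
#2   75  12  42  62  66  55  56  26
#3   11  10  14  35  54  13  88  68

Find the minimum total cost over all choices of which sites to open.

200

Open {#1, #3}: assign each demand point to its cheapest open site.
  N-α→#1 8, N-β→#3 10, N-γ→#3 14, N-δ→#3 35, N-ε→#3 54, N-ζ→#3 13, N-η→#1 9, N-θ→#1 27
  transport cost 170, fixed 30 → total 200.
Compare {#1, #2, #3}: transport cost 169 + fixed 42 = 211.
Compare {#2, #3}: transport cost 219 + fixed 28 = 247.
Compare {#1, #2}: transport cost 256 + fixed 26 = 282.
All other subsets cost ≥ 211. Minimum total cost: 200.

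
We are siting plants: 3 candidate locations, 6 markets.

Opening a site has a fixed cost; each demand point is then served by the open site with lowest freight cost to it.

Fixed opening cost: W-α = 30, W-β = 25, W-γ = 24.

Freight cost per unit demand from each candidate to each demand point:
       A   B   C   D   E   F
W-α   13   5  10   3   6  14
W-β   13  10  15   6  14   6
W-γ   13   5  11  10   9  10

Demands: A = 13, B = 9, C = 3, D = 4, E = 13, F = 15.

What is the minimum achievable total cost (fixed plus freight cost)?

479

Open {W-α, W-β}: assign each demand point to its cheapest open site.
  A→W-α 13×13=169, B→W-α 9×5=45, C→W-α 3×10=30, D→W-α 4×3=12, E→W-α 13×6=78, F→W-β 15×6=90
  freight cost 424, fixed 55 → total 479.
Compare {W-α, W-β, W-γ}: freight cost 424 + fixed 79 = 503.
Compare {W-β, W-γ}: freight cost 478 + fixed 49 = 527.
Compare {W-α, W-γ}: freight cost 484 + fixed 54 = 538.
All other subsets cost ≥ 503. Minimum total cost: 479.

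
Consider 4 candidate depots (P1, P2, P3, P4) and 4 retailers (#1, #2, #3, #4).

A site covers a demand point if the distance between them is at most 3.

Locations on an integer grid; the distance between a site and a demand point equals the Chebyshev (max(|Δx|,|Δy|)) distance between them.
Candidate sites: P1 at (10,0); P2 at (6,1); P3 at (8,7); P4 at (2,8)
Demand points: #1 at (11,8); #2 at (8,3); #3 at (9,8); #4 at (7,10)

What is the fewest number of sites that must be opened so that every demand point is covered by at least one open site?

Coverage sets (demand points within 3 of each site):
  P1: {#2}
  P2: {#2}
  P3: {#1, #3, #4}
  P4: {}
No single site covers all 4 demand points.
But {P1, P3} covers everything, so the minimum is 2.

2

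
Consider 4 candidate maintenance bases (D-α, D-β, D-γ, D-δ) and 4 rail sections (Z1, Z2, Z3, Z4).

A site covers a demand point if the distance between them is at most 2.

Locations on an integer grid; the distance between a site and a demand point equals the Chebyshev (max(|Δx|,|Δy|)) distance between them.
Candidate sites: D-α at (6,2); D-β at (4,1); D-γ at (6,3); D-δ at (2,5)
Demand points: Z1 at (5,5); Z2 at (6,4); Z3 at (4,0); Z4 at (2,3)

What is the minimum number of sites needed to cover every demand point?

2

Coverage sets (demand points within 2 of each site):
  D-α: {Z2, Z3}
  D-β: {Z3, Z4}
  D-γ: {Z1, Z2}
  D-δ: {Z4}
No single site covers all 4 demand points.
But {D-β, D-γ} covers everything, so the minimum is 2.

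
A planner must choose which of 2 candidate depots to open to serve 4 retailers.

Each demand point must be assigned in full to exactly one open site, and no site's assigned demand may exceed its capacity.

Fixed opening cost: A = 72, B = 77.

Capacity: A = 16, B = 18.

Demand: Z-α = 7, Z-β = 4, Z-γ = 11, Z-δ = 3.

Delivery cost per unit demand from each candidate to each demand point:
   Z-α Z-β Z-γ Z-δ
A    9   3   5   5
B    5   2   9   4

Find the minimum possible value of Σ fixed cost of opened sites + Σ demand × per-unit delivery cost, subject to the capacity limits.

Open {A, B}; cheapest assignment that respects the capacities:
  A (cap 16, load 11): Z-γ — cost 11×5 = 55
  B (cap 18, load 14): Z-α, Z-β, Z-δ — cost 7×5 + 4×2 + 3×4 = 55
  Shipping 110, fixed 149 → total 259.
  Any other capacity-feasible assignment to {A, B} ships for at least 110.
Total demand is 25 and no other set of sites has combined capacity ≥ 25, so {A, B} is the only feasible choice of open sites. Minimum: 259.

259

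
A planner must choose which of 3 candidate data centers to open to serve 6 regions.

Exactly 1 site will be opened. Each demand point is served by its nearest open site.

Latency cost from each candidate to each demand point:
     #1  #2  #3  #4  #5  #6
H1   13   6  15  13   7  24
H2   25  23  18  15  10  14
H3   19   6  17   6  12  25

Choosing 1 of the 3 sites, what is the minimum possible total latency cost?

Open {H1}.
  #1→H1 13, #2→H1 6, #3→H1 15, #4→H1 13, #5→H1 7, #6→H1 24  ⇒ total 78.
Compare {H3}: total 85.
Compare {H2}: total 105.

78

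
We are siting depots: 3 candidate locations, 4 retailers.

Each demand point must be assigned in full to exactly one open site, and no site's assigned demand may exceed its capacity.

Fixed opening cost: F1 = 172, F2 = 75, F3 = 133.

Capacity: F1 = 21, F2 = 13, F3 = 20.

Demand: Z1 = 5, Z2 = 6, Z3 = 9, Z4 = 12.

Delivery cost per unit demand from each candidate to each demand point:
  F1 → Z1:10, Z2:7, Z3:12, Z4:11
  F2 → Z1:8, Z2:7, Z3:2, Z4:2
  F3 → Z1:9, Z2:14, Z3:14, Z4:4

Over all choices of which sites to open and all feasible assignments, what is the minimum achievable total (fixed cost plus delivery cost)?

Open {F1, F2}; cheapest assignment that respects the capacities:
  F1 (cap 21, load 20): Z1, Z2, Z3 — cost 5×10 + 6×7 + 9×12 = 200
  F2 (cap 13, load 12): Z4 — cost 12×2 = 24
  Shipping 224, fixed 247 → total 471.
  Any other capacity-feasible assignment to {F1, F2} ships for at least 224.
Compare {F2, F3}: its best feasible assignment gives total 487.
Compare {F1, F2, F3}: its best feasible assignment gives total 533.
Every other set of open sites that can feasibly serve all demand totals ≥ 487 even under its best assignment. Minimum: 471.

471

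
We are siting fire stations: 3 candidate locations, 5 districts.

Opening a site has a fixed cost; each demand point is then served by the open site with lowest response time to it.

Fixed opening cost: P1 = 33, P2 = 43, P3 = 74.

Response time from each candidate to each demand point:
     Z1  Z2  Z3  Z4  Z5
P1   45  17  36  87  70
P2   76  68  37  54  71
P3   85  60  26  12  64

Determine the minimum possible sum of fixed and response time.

Open {P1, P3}: assign each demand point to its cheapest open site.
  Z1→P1 45, Z2→P1 17, Z3→P3 26, Z4→P3 12, Z5→P3 64
  response time 164, fixed 107 → total 271.
Compare {P1}: response time 255 + fixed 33 = 288.
Compare {P1, P2}: response time 222 + fixed 76 = 298.
Compare {P1, P2, P3}: response time 164 + fixed 150 = 314.
All other subsets cost ≥ 288. Minimum total cost: 271.

271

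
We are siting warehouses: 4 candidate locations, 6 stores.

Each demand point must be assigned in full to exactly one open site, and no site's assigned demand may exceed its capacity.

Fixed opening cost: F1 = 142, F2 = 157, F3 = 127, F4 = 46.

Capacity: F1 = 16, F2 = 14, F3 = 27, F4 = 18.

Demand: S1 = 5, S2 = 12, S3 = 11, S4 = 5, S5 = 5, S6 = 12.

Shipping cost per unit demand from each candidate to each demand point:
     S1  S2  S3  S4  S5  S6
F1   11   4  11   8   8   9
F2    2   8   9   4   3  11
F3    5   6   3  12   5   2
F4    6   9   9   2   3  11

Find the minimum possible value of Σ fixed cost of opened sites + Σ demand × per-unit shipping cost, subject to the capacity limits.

475

Open {F1, F3, F4}; cheapest assignment that respects the capacities:
  F1 (cap 16, load 12): S2 — cost 12×4 = 48
  F3 (cap 27, load 23): S3, S6 — cost 11×3 + 12×2 = 57
  F4 (cap 18, load 15): S1, S4, S5 — cost 5×6 + 5×2 + 5×3 = 55
  Shipping 160, fixed 315 → total 475.
  Any other capacity-feasible assignment to {F1, F3, F4} ships for at least 160.
Compare {F2, F3, F4}: its best feasible assignment gives total 530.
Compare {F1, F2, F3, F4}: its best feasible assignment gives total 612.
Every other set of open sites that can feasibly serve all demand totals ≥ 530 even under its best assignment. Minimum: 475.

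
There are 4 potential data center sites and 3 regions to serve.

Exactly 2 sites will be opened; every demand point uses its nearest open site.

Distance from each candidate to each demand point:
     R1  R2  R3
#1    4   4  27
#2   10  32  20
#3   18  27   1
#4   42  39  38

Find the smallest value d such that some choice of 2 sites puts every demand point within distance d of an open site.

4

Open {#1, #3}.
  Farthest demand point is R1 at distance 4 (to #1); all others are ≤ 4.
With {#1, #2} the worst case is 20.
With {#1, #4} the worst case is 27.
No size-2 selection achieves below 4.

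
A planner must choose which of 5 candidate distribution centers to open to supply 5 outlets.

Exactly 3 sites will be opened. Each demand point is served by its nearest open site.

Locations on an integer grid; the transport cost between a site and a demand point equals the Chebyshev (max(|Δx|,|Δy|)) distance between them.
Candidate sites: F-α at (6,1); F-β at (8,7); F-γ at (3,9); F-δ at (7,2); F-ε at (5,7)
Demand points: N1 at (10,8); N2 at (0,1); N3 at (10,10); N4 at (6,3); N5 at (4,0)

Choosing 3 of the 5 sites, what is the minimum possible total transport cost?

14

Open {F-α, F-β, F-δ}.
  N1→F-β 2, N2→F-α 6, N3→F-β 3, N4→F-δ 1, N5→F-α 2  ⇒ total 14.
Compare {F-α, F-β, F-γ}: total 15.
Compare {F-α, F-β, F-ε}: total 15.
No size-3 selection does better; minimum is 14.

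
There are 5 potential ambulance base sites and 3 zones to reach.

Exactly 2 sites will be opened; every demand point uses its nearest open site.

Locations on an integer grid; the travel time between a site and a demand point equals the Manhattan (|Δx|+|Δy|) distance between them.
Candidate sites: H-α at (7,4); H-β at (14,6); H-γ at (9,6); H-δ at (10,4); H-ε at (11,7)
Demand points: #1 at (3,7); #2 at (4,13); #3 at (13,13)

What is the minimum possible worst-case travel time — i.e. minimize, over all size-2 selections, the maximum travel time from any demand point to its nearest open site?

12

Open {H-α, H-β}.
  Farthest demand point is #2 at travel time 12 (to H-α); all others are ≤ 12.
With {H-α, H-γ} the worst case is 12.
With {H-α, H-δ} the worst case is 12.
No size-2 selection achieves below 12.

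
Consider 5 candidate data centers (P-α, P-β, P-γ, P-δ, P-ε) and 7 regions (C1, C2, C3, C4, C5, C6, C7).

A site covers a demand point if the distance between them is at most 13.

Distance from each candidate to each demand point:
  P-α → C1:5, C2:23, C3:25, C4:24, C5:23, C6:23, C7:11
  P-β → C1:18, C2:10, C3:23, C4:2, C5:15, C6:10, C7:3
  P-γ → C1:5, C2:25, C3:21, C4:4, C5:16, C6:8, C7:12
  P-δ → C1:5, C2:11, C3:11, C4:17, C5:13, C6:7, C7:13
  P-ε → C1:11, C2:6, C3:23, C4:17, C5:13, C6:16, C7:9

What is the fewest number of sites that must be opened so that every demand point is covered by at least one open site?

Coverage sets (demand points within 13 of each site):
  P-α: {C1, C7}
  P-β: {C2, C4, C6, C7}
  P-γ: {C1, C4, C6, C7}
  P-δ: {C1, C2, C3, C5, C6, C7}
  P-ε: {C1, C2, C5, C7}
No single site covers all 7 demand points.
But {P-β, P-δ} covers everything, so the minimum is 2.

2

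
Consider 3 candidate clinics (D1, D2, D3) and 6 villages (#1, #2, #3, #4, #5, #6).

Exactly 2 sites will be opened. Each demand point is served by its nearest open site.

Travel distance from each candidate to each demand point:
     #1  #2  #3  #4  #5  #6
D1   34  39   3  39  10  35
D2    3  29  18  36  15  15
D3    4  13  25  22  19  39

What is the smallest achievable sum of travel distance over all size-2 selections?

Open {D2, D3}.
  #1→D2 3, #2→D3 13, #3→D2 18, #4→D3 22, #5→D2 15, #6→D2 15  ⇒ total 86.
Compare {D1, D3}: total 87.
Compare {D1, D2}: total 96.

86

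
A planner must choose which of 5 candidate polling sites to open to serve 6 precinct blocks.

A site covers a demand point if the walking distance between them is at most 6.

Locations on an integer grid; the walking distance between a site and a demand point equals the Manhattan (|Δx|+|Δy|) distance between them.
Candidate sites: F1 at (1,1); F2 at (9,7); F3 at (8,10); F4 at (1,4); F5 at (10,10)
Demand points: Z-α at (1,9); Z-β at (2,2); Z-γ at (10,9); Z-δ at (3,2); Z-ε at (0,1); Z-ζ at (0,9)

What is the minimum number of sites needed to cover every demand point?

2

Coverage sets (demand points within 6 of each site):
  F1: {Z-β, Z-δ, Z-ε}
  F2: {Z-γ}
  F3: {Z-γ}
  F4: {Z-α, Z-β, Z-δ, Z-ε, Z-ζ}
  F5: {Z-γ}
No single site covers all 6 demand points.
But {F2, F4} covers everything, so the minimum is 2.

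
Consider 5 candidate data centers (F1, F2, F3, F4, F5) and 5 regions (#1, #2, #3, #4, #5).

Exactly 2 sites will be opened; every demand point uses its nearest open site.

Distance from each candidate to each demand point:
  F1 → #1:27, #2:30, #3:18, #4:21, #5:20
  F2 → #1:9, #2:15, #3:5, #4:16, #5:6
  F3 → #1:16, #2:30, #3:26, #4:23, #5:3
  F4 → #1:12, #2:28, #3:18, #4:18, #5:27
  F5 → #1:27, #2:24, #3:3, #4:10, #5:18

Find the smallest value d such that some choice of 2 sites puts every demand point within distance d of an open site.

Open {F2, F5}.
  Farthest demand point is #2 at distance 15 (to F2); all others are ≤ 15.
With {F1, F2} the worst case is 16.
With {F2, F3} the worst case is 16.
No size-2 selection achieves below 15.

15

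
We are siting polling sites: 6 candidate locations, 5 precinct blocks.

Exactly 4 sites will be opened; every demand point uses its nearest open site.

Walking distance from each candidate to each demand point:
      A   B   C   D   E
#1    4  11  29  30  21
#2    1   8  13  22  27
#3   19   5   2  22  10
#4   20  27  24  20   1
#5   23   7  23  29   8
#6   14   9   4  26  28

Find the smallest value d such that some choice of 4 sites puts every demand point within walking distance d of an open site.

20

Open {#1, #2, #3, #4}.
  Farthest demand point is D at walking distance 20 (to #4); all others are ≤ 20.
With {#1, #2, #4, #5} the worst case is 20.
With {#1, #2, #4, #6} the worst case is 20.
No size-4 selection achieves below 20.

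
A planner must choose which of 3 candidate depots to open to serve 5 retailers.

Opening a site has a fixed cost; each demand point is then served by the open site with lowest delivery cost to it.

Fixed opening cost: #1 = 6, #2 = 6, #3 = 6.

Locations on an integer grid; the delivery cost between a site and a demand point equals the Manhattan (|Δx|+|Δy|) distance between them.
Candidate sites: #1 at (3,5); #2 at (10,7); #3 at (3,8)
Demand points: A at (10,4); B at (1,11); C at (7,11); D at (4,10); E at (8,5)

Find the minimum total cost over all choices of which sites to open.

Open {#2, #3}: assign each demand point to its cheapest open site.
  A→#2 3, B→#3 5, C→#2 7, D→#3 3, E→#2 4
  delivery cost 22, fixed 12 → total 34.
Compare {#3}: delivery cost 34 + fixed 6 = 40.
Compare {#1, #2}: delivery cost 28 + fixed 12 = 40.
Compare {#1, #3}: delivery cost 28 + fixed 12 = 40.
All other subsets cost ≥ 40. Minimum total cost: 34.

34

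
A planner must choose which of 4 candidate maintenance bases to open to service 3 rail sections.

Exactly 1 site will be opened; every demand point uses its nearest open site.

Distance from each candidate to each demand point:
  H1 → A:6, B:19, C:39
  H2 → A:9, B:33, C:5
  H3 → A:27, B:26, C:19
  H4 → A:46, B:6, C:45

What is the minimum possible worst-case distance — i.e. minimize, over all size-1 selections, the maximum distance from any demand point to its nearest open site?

27

Open {H3}.
  Farthest demand point is A at distance 27 (to H3); all others are ≤ 27.
With {H2} the worst case is 33.
With {H1} the worst case is 39.
No size-1 selection achieves below 27.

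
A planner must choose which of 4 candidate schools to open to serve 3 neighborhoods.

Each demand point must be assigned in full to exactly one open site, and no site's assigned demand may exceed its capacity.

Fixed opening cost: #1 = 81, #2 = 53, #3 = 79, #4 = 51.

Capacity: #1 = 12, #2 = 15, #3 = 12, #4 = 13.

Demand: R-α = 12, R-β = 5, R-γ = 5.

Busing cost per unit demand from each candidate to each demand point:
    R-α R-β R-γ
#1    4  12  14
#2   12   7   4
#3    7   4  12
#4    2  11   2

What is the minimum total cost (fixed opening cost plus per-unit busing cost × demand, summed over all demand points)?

Open {#2, #4}; cheapest assignment that respects the capacities:
  #2 (cap 15, load 10): R-β, R-γ — cost 5×7 + 5×4 = 55
  #4 (cap 13, load 12): R-α — cost 12×2 = 24
  Shipping 79, fixed 104 → total 183.
  Any other capacity-feasible assignment to {#2, #4} ships for at least 79.
Compare {#3, #4}: its best feasible assignment gives total 234.
Compare {#1, #2}: its best feasible assignment gives total 237.
Every other set of open sites that can feasibly serve all demand totals ≥ 234 even under its best assignment. Minimum: 183.

183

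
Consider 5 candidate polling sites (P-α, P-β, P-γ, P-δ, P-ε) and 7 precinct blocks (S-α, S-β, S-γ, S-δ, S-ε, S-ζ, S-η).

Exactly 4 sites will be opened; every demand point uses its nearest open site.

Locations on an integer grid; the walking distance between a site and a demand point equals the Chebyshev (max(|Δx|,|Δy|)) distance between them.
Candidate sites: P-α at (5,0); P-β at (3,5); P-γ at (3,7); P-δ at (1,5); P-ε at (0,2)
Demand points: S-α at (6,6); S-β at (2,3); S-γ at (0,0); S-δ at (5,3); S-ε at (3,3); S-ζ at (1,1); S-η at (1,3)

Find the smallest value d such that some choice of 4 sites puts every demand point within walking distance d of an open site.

3

Open {P-α, P-β, P-γ, P-ε}.
  Farthest demand point is S-α at walking distance 3 (to P-β); all others are ≤ 3.
With {P-α, P-β, P-δ, P-ε} the worst case is 3.
With {P-α, P-γ, P-δ, P-ε} the worst case is 3.
No size-4 selection achieves below 3.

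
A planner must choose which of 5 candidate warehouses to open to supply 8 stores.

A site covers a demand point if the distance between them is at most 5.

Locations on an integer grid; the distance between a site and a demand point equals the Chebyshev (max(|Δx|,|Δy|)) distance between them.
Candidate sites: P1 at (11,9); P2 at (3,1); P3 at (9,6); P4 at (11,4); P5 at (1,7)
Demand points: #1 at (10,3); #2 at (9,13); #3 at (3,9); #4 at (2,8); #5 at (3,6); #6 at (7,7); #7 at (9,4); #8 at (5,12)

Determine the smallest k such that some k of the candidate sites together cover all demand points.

Coverage sets (demand points within 5 of each site):
  P1: {#2, #6, #7}
  P2: {#5}
  P3: {#1, #6, #7}
  P4: {#1, #6, #7}
  P5: {#3, #4, #5, #8}
No 2 sites suffice: every size-2 union leaves at least one demand point uncovered.
But {P1, P3, P5} covers everything, so the minimum is 3.

3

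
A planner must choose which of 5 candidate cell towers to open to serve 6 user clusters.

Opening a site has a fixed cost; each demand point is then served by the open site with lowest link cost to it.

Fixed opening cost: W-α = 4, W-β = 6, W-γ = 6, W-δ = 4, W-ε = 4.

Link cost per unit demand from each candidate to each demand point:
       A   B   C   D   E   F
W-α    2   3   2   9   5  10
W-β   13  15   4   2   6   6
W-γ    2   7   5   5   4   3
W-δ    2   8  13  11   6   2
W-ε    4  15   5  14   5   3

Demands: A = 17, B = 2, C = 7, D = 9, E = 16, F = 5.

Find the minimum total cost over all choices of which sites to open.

Open {W-α, W-β, W-γ, W-δ}: assign each demand point to its cheapest open site.
  A→W-α 17×2=34, B→W-α 2×3=6, C→W-α 7×2=14, D→W-β 9×2=18, E→W-γ 16×4=64, F→W-δ 5×2=10
  link cost 146, fixed 20 → total 166.
Compare {W-α, W-β, W-γ}: link cost 151 + fixed 16 = 167.
Compare {W-α, W-β, W-γ, W-δ, W-ε}: link cost 146 + fixed 24 = 170.
Compare {W-α, W-β, W-γ, W-ε}: link cost 151 + fixed 20 = 171.
All other subsets cost ≥ 167. Minimum total cost: 166.

166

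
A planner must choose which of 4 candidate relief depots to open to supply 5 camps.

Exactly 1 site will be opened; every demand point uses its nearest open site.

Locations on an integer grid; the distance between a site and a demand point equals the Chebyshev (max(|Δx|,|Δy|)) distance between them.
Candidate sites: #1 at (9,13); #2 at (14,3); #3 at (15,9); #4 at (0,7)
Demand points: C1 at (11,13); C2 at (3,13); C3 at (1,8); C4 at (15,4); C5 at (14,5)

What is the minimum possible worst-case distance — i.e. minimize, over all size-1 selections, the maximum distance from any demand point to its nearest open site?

Open {#1}.
  Farthest demand point is C4 at distance 9 (to #1); all others are ≤ 9.
With {#2} the worst case is 13.
With {#3} the worst case is 14.
No size-1 selection achieves below 9.

9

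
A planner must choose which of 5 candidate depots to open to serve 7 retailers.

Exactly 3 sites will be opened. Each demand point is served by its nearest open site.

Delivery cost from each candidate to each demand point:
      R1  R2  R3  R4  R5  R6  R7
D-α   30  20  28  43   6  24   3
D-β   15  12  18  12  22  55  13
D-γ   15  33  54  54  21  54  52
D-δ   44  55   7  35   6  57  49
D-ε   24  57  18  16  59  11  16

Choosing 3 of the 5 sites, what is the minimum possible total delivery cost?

Open {D-β, D-δ, D-ε}.
  R1→D-β 15, R2→D-β 12, R3→D-δ 7, R4→D-β 12, R5→D-δ 6, R6→D-ε 11, R7→D-β 13  ⇒ total 76.
Compare {D-α, D-β, D-ε}: total 77.
Compare {D-α, D-β, D-δ}: total 79.
No size-3 selection does better; minimum is 76.

76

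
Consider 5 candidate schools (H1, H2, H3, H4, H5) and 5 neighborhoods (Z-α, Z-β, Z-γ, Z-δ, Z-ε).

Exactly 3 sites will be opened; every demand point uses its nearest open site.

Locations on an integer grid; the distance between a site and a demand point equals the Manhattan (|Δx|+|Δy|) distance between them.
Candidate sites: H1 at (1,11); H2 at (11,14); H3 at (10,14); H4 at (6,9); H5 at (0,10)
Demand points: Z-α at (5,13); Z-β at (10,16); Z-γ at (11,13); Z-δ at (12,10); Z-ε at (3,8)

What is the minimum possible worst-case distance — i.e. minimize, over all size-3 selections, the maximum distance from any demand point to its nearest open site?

5

Open {H1, H2, H4}.
  Farthest demand point is Z-α at distance 5 (to H4); all others are ≤ 5.
With {H2, H3, H4} the worst case is 5.
With {H2, H4, H5} the worst case is 5.
No size-3 selection achieves below 5.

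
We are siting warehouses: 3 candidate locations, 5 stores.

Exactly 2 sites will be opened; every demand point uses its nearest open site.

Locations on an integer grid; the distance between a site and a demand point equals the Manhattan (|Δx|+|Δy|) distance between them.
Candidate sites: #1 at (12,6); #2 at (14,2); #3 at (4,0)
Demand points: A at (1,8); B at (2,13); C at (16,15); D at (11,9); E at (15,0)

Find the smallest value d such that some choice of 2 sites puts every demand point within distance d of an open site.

15

Open {#1, #3}.
  Farthest demand point is B at distance 15 (to #3); all others are ≤ 15.
With {#2, #3} the worst case is 15.
With {#1, #2} the worst case is 17.
No size-2 selection achieves below 15.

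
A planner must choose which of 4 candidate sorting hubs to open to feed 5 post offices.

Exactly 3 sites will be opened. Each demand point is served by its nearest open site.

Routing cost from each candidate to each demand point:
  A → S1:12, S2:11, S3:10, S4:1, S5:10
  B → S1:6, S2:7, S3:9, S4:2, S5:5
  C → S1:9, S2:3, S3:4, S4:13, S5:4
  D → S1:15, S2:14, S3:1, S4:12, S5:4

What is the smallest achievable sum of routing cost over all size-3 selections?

Open {B, C, D}.
  S1→B 6, S2→C 3, S3→D 1, S4→B 2, S5→C 4  ⇒ total 16.
Compare {A, B, C}: total 18.
Compare {A, C, D}: total 18.
No size-3 selection does better; minimum is 16.

16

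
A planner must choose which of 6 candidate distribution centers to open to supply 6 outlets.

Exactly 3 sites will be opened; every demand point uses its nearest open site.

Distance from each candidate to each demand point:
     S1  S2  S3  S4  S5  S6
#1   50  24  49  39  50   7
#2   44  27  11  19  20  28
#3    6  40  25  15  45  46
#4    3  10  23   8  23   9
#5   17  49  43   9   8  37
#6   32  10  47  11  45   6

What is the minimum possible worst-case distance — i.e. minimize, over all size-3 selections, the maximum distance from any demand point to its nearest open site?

Open {#2, #4, #5}.
  Farthest demand point is S3 at distance 11 (to #2); all others are ≤ 11.
With {#2, #5, #6} the worst case is 17.
With {#1, #2, #4} the worst case is 20.
No size-3 selection achieves below 11.

11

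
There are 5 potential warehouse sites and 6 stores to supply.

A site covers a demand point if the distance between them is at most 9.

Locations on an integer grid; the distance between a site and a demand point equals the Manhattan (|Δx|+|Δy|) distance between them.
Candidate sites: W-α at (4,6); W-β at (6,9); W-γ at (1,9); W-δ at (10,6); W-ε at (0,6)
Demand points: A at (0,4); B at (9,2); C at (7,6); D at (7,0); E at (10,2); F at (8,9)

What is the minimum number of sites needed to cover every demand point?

2

Coverage sets (demand points within 9 of each site):
  W-α: {A, B, C, D, F}
  W-β: {C, F}
  W-γ: {A, C, F}
  W-δ: {B, C, D, E, F}
  W-ε: {A, C}
No single site covers all 6 demand points.
But {W-α, W-δ} covers everything, so the minimum is 2.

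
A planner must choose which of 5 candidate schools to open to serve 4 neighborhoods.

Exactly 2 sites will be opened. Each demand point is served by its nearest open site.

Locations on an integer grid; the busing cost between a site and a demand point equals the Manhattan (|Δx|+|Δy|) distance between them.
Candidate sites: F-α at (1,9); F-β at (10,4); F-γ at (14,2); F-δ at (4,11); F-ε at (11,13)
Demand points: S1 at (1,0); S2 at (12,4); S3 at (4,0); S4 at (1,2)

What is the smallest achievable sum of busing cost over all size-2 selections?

28

Open {F-α, F-β}.
  S1→F-α 9, S2→F-β 2, S3→F-β 10, S4→F-α 7  ⇒ total 28.
Compare {F-α, F-γ}: total 32.
Compare {F-β, F-γ}: total 36.
No size-2 selection does better; minimum is 28.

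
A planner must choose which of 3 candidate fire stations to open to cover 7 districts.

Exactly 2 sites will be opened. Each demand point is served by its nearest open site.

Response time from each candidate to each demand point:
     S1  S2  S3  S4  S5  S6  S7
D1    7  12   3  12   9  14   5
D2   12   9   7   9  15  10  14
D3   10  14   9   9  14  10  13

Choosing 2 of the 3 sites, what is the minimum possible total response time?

52

Open {D1, D2}.
  S1→D1 7, S2→D2 9, S3→D1 3, S4→D2 9, S5→D1 9, S6→D2 10, S7→D1 5  ⇒ total 52.
Compare {D1, D3}: total 55.
Compare {D2, D3}: total 72.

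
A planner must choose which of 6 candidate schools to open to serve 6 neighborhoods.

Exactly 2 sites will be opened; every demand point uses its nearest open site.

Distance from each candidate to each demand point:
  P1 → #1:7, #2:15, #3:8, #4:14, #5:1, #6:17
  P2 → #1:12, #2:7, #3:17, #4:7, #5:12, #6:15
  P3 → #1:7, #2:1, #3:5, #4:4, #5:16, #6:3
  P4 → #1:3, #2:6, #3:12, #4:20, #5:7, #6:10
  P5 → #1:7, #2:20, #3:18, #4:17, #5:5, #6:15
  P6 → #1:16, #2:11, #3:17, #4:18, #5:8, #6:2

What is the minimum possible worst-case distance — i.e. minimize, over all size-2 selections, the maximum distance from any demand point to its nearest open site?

Open {P1, P3}.
  Farthest demand point is #1 at distance 7 (to P1); all others are ≤ 7.
With {P3, P4} the worst case is 7.
With {P3, P5} the worst case is 7.
No size-2 selection achieves below 7.

7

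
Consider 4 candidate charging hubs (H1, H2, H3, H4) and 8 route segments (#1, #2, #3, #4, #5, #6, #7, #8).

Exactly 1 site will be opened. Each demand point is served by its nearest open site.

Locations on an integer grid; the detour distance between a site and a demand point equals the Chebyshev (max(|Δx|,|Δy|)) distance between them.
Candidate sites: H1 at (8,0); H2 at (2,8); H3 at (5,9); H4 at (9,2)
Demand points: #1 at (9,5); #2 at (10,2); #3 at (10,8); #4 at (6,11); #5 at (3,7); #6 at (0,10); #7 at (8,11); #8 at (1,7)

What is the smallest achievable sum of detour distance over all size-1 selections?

Open {H3}.
  #1→H3 4, #2→H3 7, #3→H3 5, #4→H3 2, #5→H3 2, #6→H3 5, #7→H3 3, #8→H3 4  ⇒ total 32.
Compare {H2}: total 37.
Compare {H4}: total 51.
No size-1 selection does better; minimum is 32.

32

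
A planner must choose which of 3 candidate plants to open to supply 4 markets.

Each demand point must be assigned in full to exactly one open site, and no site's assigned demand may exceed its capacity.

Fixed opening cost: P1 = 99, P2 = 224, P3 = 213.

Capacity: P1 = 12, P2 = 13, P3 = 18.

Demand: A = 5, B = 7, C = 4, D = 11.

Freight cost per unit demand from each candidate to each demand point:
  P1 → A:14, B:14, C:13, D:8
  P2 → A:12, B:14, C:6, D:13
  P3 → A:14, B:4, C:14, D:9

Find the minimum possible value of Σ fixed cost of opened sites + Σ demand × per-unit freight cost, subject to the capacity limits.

554

Open {P1, P3}; cheapest assignment that respects the capacities:
  P1 (cap 12, load 11): D — cost 11×8 = 88
  P3 (cap 18, load 16): A, B, C — cost 5×14 + 7×4 + 4×14 = 154
  Shipping 242, fixed 312 → total 554.
  Any other capacity-feasible assignment to {P1, P3} ships for at least 242.
Compare {P2, P3}: its best feasible assignment gives total 648.
Compare {P1, P2, P3}: its best feasible assignment gives total 736.
Every other set of open sites that can feasibly serve all demand totals ≥ 648 even under its best assignment. Minimum: 554.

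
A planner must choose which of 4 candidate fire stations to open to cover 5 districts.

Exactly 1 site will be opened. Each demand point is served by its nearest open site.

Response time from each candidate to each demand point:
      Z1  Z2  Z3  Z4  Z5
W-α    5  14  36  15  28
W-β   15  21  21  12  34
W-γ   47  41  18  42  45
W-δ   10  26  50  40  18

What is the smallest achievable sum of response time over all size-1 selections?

98

Open {W-α}.
  Z1→W-α 5, Z2→W-α 14, Z3→W-α 36, Z4→W-α 15, Z5→W-α 28  ⇒ total 98.
Compare {W-β}: total 103.
Compare {W-δ}: total 144.
No size-1 selection does better; minimum is 98.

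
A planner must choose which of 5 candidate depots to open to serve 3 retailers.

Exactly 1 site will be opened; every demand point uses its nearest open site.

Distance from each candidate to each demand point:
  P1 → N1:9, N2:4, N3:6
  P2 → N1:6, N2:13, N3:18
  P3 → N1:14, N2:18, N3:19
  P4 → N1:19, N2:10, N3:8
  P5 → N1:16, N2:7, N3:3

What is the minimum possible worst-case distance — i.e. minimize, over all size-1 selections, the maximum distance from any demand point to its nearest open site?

9

Open {P1}.
  Farthest demand point is N1 at distance 9 (to P1); all others are ≤ 9.
With {P5} the worst case is 16.
With {P2} the worst case is 18.
No size-1 selection achieves below 9.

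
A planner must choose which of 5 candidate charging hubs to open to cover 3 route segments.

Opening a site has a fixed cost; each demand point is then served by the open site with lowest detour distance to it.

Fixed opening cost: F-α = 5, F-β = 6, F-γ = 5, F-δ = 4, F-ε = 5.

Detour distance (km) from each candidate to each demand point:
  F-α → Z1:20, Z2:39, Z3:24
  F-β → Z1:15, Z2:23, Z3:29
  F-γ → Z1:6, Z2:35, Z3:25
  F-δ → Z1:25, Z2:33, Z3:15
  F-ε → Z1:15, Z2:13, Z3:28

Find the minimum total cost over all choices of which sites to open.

48

Open {F-γ, F-δ, F-ε}: assign each demand point to its cheapest open site.
  Z1→F-γ 6, Z2→F-ε 13, Z3→F-δ 15
  detour distance 34, fixed 14 → total 48.
Compare {F-δ, F-ε}: detour distance 43 + fixed 9 = 52.
Compare {F-α, F-γ, F-δ, F-ε}: detour distance 34 + fixed 19 = 53.
Compare {F-γ, F-ε}: detour distance 44 + fixed 10 = 54.
All other subsets cost ≥ 52. Minimum total cost: 48.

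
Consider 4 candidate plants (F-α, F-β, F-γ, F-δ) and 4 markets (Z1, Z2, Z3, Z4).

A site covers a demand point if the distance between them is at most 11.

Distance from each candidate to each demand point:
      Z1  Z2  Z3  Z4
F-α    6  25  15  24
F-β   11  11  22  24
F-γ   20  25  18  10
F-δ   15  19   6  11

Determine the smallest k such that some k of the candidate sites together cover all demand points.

Coverage sets (demand points within 11 of each site):
  F-α: {Z1}
  F-β: {Z1, Z2}
  F-γ: {Z4}
  F-δ: {Z3, Z4}
No single site covers all 4 demand points.
But {F-β, F-δ} covers everything, so the minimum is 2.

2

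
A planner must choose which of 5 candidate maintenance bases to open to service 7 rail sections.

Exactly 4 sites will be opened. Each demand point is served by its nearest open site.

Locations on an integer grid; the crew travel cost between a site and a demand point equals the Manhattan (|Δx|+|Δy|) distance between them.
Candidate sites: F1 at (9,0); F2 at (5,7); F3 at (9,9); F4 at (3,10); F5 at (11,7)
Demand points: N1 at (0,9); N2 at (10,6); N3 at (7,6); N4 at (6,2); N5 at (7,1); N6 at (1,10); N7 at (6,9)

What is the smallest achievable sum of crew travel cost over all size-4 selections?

22

Open {F1, F2, F4, F5}.
  N1→F4 4, N2→F5 2, N3→F2 3, N4→F1 5, N5→F1 3, N6→F4 2, N7→F2 3  ⇒ total 22.
Compare {F1, F2, F3, F4}: total 24.
Compare {F1, F3, F4, F5}: total 24.
No size-4 selection does better; minimum is 22.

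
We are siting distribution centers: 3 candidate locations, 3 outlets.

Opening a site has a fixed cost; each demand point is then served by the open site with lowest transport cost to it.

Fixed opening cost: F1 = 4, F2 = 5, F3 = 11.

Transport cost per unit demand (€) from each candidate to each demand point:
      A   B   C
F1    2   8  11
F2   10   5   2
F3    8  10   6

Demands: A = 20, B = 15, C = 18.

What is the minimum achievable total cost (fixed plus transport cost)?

Open {F1, F2}: assign each demand point to its cheapest open site.
  A→F1 20×2=40, B→F2 15×5=75, C→F2 18×2=36
  transport cost 151, fixed 9 → total 160.
Compare {F1, F2, F3}: transport cost 151 + fixed 20 = 171.
Compare {F1, F3}: transport cost 268 + fixed 15 = 283.
Compare {F2, F3}: transport cost 271 + fixed 16 = 287.
All other subsets cost ≥ 171. Minimum total cost: 160.

160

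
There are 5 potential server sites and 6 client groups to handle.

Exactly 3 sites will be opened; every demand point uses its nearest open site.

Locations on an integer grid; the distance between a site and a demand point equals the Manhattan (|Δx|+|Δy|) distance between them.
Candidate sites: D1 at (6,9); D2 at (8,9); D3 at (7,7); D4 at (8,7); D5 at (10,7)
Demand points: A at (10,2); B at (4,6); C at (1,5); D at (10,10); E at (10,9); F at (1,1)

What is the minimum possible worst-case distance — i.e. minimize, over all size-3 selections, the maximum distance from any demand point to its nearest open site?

Open {D1, D2, D3}.
  Farthest demand point is F at distance 12 (to D3); all others are ≤ 12.
With {D1, D3, D4} the worst case is 12.
With {D1, D3, D5} the worst case is 12.
No size-3 selection achieves below 12.

12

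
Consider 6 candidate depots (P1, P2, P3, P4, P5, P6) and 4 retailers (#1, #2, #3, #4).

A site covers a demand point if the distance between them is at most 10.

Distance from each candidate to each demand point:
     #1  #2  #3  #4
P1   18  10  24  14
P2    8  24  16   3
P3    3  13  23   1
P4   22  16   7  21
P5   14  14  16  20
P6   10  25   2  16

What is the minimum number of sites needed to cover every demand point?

3

Coverage sets (demand points within 10 of each site):
  P1: {#2}
  P2: {#1, #4}
  P3: {#1, #4}
  P4: {#3}
  P5: {}
  P6: {#1, #3}
No 2 sites suffice: every size-2 union leaves at least one demand point uncovered.
But {P1, P2, P4} covers everything, so the minimum is 3.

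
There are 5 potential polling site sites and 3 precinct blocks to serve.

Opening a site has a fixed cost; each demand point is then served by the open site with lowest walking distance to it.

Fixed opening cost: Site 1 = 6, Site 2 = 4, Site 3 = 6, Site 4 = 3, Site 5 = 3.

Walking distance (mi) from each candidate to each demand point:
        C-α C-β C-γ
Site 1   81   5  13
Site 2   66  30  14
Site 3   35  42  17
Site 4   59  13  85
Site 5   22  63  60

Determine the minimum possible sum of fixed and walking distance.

Open {Site 1, Site 5}: assign each demand point to its cheapest open site.
  C-α→Site 5 22, C-β→Site 1 5, C-γ→Site 1 13
  walking distance 40, fixed 9 → total 49.
Compare {Site 1, Site 4, Site 5}: walking distance 40 + fixed 12 = 52.
Compare {Site 1, Site 2, Site 5}: walking distance 40 + fixed 13 = 53.
Compare {Site 1, Site 3, Site 5}: walking distance 40 + fixed 15 = 55.
All other subsets cost ≥ 52. Minimum total cost: 49.

49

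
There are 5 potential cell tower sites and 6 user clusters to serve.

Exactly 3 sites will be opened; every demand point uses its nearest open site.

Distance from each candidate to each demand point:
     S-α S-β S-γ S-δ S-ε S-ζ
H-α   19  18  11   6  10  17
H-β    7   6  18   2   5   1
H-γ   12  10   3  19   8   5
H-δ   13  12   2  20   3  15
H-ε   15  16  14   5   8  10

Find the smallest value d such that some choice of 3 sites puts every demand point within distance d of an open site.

7

Open {H-α, H-β, H-γ}.
  Farthest demand point is S-α at distance 7 (to H-β); all others are ≤ 7.
With {H-α, H-β, H-δ} the worst case is 7.
With {H-β, H-γ, H-δ} the worst case is 7.
No size-3 selection achieves below 7.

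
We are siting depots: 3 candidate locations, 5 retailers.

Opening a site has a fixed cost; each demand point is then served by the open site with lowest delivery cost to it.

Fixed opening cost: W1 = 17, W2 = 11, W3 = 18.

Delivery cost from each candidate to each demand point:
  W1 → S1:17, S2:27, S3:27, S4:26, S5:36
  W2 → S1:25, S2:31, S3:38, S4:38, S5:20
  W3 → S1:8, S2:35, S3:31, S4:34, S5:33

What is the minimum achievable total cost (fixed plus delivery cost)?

145

Open {W1, W2}: assign each demand point to its cheapest open site.
  S1→W1 17, S2→W1 27, S3→W1 27, S4→W1 26, S5→W2 20
  delivery cost 117, fixed 28 → total 145.
Compare {W1}: delivery cost 133 + fixed 17 = 150.
Compare {W2, W3}: delivery cost 124 + fixed 29 = 153.
Compare {W1, W2, W3}: delivery cost 108 + fixed 46 = 154.
All other subsets cost ≥ 150. Minimum total cost: 145.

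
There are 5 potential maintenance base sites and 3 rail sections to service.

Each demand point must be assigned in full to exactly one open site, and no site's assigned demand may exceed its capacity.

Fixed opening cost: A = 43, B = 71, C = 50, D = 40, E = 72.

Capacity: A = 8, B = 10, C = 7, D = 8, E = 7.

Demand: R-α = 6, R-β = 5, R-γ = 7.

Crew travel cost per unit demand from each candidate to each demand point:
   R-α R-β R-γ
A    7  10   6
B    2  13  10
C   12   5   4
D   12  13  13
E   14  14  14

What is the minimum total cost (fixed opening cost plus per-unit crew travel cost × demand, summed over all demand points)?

Open {A, B, C}; cheapest assignment that respects the capacities:
  A (cap 8, load 7): R-γ — cost 7×6 = 42
  B (cap 10, load 6): R-α — cost 6×2 = 12
  C (cap 7, load 5): R-β — cost 5×5 = 25
  Shipping 79, fixed 164 → total 243.
  Any other capacity-feasible assignment to {A, B, C} ships for at least 79.
Compare {B, C, D}: its best feasible assignment gives total 266.
Compare {A, C, D}: its best feasible assignment gives total 268.
Every other set of open sites that can feasibly serve all demand totals ≥ 266 even under its best assignment. Minimum: 243.

243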